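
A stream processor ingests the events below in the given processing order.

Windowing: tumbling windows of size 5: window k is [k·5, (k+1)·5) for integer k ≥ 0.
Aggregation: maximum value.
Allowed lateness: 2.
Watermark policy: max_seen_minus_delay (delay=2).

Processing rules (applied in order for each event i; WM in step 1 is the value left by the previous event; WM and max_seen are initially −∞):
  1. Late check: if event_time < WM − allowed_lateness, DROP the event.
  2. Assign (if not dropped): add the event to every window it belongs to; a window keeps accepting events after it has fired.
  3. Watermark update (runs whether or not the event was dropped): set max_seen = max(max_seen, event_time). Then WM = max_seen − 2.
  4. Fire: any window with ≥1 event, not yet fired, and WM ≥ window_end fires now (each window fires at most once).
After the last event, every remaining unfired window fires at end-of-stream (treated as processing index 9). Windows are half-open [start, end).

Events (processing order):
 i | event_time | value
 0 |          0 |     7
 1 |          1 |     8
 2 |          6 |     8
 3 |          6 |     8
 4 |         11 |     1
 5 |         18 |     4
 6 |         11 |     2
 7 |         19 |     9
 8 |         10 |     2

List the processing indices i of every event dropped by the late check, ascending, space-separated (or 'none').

6 8

i=0 t=0 v=7: → [0,5); WM=-2
i=1 t=1 v=8: → [0,5); WM=-1
i=2 t=6 v=8: → [5,10); WM=4
i=3 t=6 v=8: → [5,10); WM=4
i=4 t=11 v=1: → [10,15); WM=9; [0,5) fires=8
i=5 t=18 v=4: → [15,20); WM=16; [5,10) fires=8 [10,15) fires=1
i=6 t=11 v=2: DROP (t<16-2); WM=16
i=7 t=19 v=9: → [15,20); WM=17
i=8 t=10 v=2: DROP (t<17-2); WM=17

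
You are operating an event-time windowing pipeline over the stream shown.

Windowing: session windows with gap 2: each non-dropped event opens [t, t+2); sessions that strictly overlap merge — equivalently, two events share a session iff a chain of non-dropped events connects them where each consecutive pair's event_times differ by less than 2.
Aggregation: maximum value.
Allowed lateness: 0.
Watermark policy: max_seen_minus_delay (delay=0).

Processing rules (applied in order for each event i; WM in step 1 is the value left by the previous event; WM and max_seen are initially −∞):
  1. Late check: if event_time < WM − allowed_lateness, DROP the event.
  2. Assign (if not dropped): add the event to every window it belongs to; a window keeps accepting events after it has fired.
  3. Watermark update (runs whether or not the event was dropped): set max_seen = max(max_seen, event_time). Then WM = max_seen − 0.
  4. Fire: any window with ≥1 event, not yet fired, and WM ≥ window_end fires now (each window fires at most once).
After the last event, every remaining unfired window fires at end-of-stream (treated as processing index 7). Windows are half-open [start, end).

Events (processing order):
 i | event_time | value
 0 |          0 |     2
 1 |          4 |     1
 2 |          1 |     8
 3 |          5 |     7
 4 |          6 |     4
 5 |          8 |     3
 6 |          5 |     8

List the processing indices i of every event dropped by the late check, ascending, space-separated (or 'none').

2 6

i=0 t=0 v=2: → [0,2); WM=0
i=1 t=4 v=1: → [4,6); WM=4
i=2 t=1 v=8: DROP (t<4-0); WM=4
i=3 t=5 v=7: → [4,7); WM=5
i=4 t=6 v=4: → [4,8); WM=6
i=5 t=8 v=3: → [8,10); WM=8
i=6 t=5 v=8: DROP (t<8-0); WM=8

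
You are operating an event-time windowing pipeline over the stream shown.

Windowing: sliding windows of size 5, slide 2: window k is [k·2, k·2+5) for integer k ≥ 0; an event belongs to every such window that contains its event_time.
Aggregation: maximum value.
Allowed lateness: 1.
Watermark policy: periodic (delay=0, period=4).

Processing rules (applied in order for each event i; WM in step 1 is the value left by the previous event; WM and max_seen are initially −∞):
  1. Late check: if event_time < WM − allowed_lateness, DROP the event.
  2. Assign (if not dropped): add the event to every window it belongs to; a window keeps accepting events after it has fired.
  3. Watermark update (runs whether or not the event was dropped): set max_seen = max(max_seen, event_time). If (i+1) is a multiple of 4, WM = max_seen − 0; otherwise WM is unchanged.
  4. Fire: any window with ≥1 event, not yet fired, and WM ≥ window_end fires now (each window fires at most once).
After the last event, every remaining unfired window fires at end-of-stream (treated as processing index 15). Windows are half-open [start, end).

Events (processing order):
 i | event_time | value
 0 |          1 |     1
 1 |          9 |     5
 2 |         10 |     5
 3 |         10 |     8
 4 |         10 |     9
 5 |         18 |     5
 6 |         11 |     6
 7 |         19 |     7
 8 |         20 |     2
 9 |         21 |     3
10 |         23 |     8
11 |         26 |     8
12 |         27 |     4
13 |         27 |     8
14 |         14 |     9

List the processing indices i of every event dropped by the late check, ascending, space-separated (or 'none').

i=0 t=1 v=1: → [0,5); WM=−∞
i=1 t=9 v=5: → [8,13),[6,11); WM=−∞
i=2 t=10 v=5: → [10,15),[8,13),[6,11); WM=−∞
i=3 t=10 v=8: → [10,15),[8,13),[6,11); WM=10; [0,5) fires=1
i=4 t=10 v=9: → [10,15),[8,13),[6,11); WM=10
i=5 t=18 v=5: → [18,23),[16,21),[14,19); WM=10
i=6 t=11 v=6: → [10,15),[8,13); WM=10
i=7 t=19 v=7: → [18,23),[16,21); WM=19; [6,11) fires=9 [8,13) fires=9 [10,15) fires=9 [14,19) fires=5
i=8 t=20 v=2: → [20,25),[18,23),[16,21); WM=19
i=9 t=21 v=3: → [20,25),[18,23); WM=19
i=10 t=23 v=8: → [22,27),[20,25); WM=19
i=11 t=26 v=8: → [26,31),[24,29),[22,27); WM=26; [16,21) fires=7 [18,23) fires=7 [20,25) fires=8
i=12 t=27 v=4: → [26,31),[24,29); WM=26
i=13 t=27 v=8: → [26,31),[24,29); WM=26
i=14 t=14 v=9: DROP (t<26-1); WM=26

14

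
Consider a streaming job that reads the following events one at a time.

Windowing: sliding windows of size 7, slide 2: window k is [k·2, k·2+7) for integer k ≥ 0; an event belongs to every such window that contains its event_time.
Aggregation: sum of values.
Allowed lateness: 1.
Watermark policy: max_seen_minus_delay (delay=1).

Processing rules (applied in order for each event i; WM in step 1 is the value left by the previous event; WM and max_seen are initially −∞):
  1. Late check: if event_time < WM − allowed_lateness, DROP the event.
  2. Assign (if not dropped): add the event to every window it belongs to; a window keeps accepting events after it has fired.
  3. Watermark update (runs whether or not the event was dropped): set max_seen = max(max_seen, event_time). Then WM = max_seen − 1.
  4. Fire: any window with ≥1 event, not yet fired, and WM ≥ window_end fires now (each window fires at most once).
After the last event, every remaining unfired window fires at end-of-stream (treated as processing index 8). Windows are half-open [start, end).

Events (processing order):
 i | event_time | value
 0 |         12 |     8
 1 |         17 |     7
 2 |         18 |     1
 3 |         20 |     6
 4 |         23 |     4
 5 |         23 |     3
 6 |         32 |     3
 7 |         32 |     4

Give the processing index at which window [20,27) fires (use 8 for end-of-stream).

6

i=0 t=12 v=8: → [12,19),[10,17),[8,15),[6,13); WM=11
i=1 t=17 v=7: → [16,23),[14,21),[12,19); WM=16; [6,13) fires=8 [8,15) fires=8
i=2 t=18 v=1: → [18,25),[16,23),[14,21),[12,19); WM=17; [10,17) fires=8
i=3 t=20 v=6: → [20,27),[18,25),[16,23),[14,21); WM=19; [12,19) fires=16
i=4 t=23 v=4: → [22,29),[20,27),[18,25); WM=22; [14,21) fires=14
i=5 t=23 v=3: → [22,29),[20,27),[18,25); WM=22
i=6 t=32 v=3: → [32,39),[30,37),[28,35),[26,33); WM=31; [16,23) fires=14 [18,25) fires=14 [20,27) fires=13 [22,29) fires=7
i=7 t=32 v=4: → [32,39),[30,37),[28,35),[26,33); WM=31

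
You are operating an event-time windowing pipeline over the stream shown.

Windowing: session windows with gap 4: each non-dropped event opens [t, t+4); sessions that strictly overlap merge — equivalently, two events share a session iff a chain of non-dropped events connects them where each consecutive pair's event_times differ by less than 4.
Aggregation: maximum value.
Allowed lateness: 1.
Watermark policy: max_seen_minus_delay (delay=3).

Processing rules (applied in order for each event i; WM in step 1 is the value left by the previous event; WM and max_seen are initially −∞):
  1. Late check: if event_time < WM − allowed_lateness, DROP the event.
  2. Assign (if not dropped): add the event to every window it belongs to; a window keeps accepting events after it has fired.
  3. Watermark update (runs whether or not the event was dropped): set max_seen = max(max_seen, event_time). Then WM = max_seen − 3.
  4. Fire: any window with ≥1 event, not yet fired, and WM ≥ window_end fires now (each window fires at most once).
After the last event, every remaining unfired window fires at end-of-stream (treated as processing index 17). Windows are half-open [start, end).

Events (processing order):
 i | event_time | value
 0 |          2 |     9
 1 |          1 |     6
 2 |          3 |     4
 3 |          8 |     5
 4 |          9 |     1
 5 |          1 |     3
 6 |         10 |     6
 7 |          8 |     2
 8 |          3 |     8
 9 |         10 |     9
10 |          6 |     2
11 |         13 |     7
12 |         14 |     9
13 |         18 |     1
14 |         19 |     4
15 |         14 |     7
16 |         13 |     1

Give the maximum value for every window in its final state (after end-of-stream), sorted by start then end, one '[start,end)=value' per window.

[1,18)=9 [18,23)=4

i=0 t=2 v=9: → [2,6); WM=-1
i=1 t=1 v=6: → [1,6); WM=-1
i=2 t=3 v=4: → [1,7); WM=0
i=3 t=8 v=5: → [8,12); WM=5
i=4 t=9 v=1: → [8,13); WM=6
i=5 t=1 v=3: DROP (t<6-1); WM=6
i=6 t=10 v=6: → [8,14); WM=7
i=7 t=8 v=2: → [8,14); WM=7
i=8 t=3 v=8: DROP (t<7-1); WM=7
i=9 t=10 v=9: → [8,14); WM=7
i=10 t=6 v=2: → [1,14); WM=7
i=11 t=13 v=7: → [1,17); WM=10
i=12 t=14 v=9: → [1,18); WM=11
i=13 t=18 v=1: → [18,22); WM=15
i=14 t=19 v=4: → [18,23); WM=16
i=15 t=14 v=7: DROP (t<16-1); WM=16
i=16 t=13 v=1: DROP (t<16-1); WM=16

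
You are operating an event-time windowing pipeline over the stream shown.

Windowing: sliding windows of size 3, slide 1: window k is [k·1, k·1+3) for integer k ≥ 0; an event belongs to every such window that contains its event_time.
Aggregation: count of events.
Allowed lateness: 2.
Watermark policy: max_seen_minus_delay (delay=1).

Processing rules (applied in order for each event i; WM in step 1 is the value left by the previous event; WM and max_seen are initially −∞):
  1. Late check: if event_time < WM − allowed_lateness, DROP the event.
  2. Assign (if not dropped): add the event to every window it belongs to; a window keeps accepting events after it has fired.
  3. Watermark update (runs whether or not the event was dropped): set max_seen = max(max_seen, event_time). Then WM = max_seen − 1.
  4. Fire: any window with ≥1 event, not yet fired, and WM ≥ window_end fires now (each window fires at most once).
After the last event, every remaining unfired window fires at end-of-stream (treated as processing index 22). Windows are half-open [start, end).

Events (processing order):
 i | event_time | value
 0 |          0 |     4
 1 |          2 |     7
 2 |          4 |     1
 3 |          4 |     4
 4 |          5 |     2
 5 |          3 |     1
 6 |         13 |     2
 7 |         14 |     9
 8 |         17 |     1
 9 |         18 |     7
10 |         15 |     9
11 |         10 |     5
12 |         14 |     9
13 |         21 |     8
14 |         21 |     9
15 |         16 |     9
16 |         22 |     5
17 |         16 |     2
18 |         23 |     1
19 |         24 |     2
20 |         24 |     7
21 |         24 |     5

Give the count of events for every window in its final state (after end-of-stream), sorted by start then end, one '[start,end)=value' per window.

i=0 t=0 v=4: → [0,3); WM=-1
i=1 t=2 v=7: → [2,5),[1,4),[0,3); WM=1
i=2 t=4 v=1: → [4,7),[3,6),[2,5); WM=3; [0,3) fires=2
i=3 t=4 v=4: → [4,7),[3,6),[2,5); WM=3
i=4 t=5 v=2: → [5,8),[4,7),[3,6); WM=4; [1,4) fires=1
i=5 t=3 v=1: → [3,6),[2,5),[1,4); WM=4
i=6 t=13 v=2: → [13,16),[12,15),[11,14); WM=12; [2,5) fires=4 [3,6) fires=4 [4,7) fires=3 [5,8) fires=1
i=7 t=14 v=9: → [14,17),[13,16),[12,15); WM=13
i=8 t=17 v=1: → [17,20),[16,19),[15,18); WM=16; [11,14) fires=1 [12,15) fires=2 [13,16) fires=2
i=9 t=18 v=7: → [18,21),[17,20),[16,19); WM=17; [14,17) fires=1
i=10 t=15 v=9: → [15,18),[14,17),[13,16); WM=17
i=11 t=10 v=5: DROP (t<17-2); WM=17
i=12 t=14 v=9: DROP (t<17-2); WM=17
i=13 t=21 v=8: → [21,24),[20,23),[19,22); WM=20; [15,18) fires=2 [16,19) fires=2 [17,20) fires=2
i=14 t=21 v=9: → [21,24),[20,23),[19,22); WM=20
i=15 t=16 v=9: DROP (t<20-2); WM=20
i=16 t=22 v=5: → [22,25),[21,24),[20,23); WM=21; [18,21) fires=1
i=17 t=16 v=2: DROP (t<21-2); WM=21
i=18 t=23 v=1: → [23,26),[22,25),[21,24); WM=22; [19,22) fires=2
i=19 t=24 v=2: → [24,27),[23,26),[22,25); WM=23; [20,23) fires=3
i=20 t=24 v=7: → [24,27),[23,26),[22,25); WM=23
i=21 t=24 v=5: → [24,27),[23,26),[22,25); WM=23

[0,3)=2 [1,4)=2 [2,5)=4 [3,6)=4 [4,7)=3 [5,8)=1 [11,14)=1 [12,15)=2 [13,16)=3 [14,17)=2 [15,18)=2 [16,19)=2 [17,20)=2 [18,21)=1 [19,22)=2 [20,23)=3 [21,24)=4 [22,25)=5 [23,26)=4 [24,27)=3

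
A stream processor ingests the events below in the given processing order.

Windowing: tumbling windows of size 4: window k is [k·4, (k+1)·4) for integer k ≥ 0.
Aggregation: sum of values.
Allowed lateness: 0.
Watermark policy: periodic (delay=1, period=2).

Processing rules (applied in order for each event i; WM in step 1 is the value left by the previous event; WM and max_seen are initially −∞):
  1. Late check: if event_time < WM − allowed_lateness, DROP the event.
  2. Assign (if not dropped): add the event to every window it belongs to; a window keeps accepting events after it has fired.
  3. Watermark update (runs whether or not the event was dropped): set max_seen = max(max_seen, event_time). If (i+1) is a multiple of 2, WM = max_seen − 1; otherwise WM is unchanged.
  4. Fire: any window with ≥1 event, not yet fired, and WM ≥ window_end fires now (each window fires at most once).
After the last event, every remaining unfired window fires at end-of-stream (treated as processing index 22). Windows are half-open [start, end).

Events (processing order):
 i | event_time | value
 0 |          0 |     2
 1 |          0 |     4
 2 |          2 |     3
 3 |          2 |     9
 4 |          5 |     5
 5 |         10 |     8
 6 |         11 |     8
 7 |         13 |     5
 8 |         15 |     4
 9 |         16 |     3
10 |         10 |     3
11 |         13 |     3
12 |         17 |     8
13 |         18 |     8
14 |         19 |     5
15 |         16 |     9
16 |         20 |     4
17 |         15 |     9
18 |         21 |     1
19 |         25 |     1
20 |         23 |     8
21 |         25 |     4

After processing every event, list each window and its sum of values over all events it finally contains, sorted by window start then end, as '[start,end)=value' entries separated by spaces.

[0,4)=18 [4,8)=5 [8,12)=16 [12,16)=9 [16,20)=24 [20,24)=5 [24,28)=5

i=0 t=0 v=2: → [0,4); WM=−∞
i=1 t=0 v=4: → [0,4); WM=-1
i=2 t=2 v=3: → [0,4); WM=-1
i=3 t=2 v=9: → [0,4); WM=1
i=4 t=5 v=5: → [4,8); WM=1
i=5 t=10 v=8: → [8,12); WM=9; [0,4) fires=18 [4,8) fires=5
i=6 t=11 v=8: → [8,12); WM=9
i=7 t=13 v=5: → [12,16); WM=12; [8,12) fires=16
i=8 t=15 v=4: → [12,16); WM=12
i=9 t=16 v=3: → [16,20); WM=15
i=10 t=10 v=3: DROP (t<15-0); WM=15
i=11 t=13 v=3: DROP (t<15-0); WM=15
i=12 t=17 v=8: → [16,20); WM=15
i=13 t=18 v=8: → [16,20); WM=17; [12,16) fires=9
i=14 t=19 v=5: → [16,20); WM=17
i=15 t=16 v=9: DROP (t<17-0); WM=18
i=16 t=20 v=4: → [20,24); WM=18
i=17 t=15 v=9: DROP (t<18-0); WM=19
i=18 t=21 v=1: → [20,24); WM=19
i=19 t=25 v=1: → [24,28); WM=24; [16,20) fires=24 [20,24) fires=5
i=20 t=23 v=8: DROP (t<24-0); WM=24
i=21 t=25 v=4: → [24,28); WM=24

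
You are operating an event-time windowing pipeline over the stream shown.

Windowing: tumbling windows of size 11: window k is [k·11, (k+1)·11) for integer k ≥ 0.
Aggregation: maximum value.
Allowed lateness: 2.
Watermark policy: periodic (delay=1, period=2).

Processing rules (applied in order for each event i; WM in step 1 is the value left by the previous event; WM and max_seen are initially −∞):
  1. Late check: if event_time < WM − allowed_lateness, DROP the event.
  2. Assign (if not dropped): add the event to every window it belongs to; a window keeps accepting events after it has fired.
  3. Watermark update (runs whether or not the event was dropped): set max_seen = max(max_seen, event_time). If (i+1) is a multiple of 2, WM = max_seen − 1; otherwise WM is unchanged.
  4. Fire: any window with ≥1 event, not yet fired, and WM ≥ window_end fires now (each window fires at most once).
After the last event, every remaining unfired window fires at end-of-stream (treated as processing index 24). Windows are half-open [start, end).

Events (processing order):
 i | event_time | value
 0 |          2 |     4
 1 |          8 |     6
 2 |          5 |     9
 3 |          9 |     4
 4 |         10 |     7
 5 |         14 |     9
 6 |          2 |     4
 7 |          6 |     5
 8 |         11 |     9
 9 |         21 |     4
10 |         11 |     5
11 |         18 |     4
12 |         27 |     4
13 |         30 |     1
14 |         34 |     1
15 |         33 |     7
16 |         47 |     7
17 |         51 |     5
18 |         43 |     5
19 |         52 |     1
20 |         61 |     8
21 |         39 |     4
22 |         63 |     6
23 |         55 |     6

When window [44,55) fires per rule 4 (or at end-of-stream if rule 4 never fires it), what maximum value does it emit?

7

i=0 t=2 v=4: → [0,11); WM=−∞
i=1 t=8 v=6: → [0,11); WM=7
i=2 t=5 v=9: → [0,11); WM=7
i=3 t=9 v=4: → [0,11); WM=8
i=4 t=10 v=7: → [0,11); WM=8
i=5 t=14 v=9: → [11,22); WM=13; [0,11) fires=9
i=6 t=2 v=4: DROP (t<13-2); WM=13
i=7 t=6 v=5: DROP (t<13-2); WM=13
i=8 t=11 v=9: → [11,22); WM=13
i=9 t=21 v=4: → [11,22); WM=20
i=10 t=11 v=5: DROP (t<20-2); WM=20
i=11 t=18 v=4: → [11,22); WM=20
i=12 t=27 v=4: → [22,33); WM=20
i=13 t=30 v=1: → [22,33); WM=29; [11,22) fires=9
i=14 t=34 v=1: → [33,44); WM=29
i=15 t=33 v=7: → [33,44); WM=33; [22,33) fires=4
i=16 t=47 v=7: → [44,55); WM=33
i=17 t=51 v=5: → [44,55); WM=50; [33,44) fires=7
i=18 t=43 v=5: DROP (t<50-2); WM=50
i=19 t=52 v=1: → [44,55); WM=51
i=20 t=61 v=8: → [55,66); WM=51
i=21 t=39 v=4: DROP (t<51-2); WM=60; [44,55) fires=7
i=22 t=63 v=6: → [55,66); WM=60
i=23 t=55 v=6: DROP (t<60-2); WM=62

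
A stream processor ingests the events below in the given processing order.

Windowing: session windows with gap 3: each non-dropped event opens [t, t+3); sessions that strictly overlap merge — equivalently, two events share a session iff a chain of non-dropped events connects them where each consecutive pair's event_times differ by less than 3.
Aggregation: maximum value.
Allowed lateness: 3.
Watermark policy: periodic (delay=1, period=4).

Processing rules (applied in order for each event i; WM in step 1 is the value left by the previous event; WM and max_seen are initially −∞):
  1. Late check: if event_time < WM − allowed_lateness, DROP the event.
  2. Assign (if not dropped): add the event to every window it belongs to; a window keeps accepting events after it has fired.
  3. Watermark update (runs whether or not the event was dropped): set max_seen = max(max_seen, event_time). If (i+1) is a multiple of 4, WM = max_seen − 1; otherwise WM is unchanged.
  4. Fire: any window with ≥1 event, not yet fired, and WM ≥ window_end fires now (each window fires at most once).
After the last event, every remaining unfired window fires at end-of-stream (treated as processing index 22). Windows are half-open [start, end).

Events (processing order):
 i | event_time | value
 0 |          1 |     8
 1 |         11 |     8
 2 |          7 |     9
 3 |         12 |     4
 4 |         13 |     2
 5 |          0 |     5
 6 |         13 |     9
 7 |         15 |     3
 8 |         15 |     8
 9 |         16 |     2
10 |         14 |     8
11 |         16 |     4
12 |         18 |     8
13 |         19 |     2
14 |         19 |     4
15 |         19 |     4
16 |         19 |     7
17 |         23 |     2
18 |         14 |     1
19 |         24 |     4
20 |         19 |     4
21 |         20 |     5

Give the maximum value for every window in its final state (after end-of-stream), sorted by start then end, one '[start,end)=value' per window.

i=0 t=1 v=8: → [1,4); WM=−∞
i=1 t=11 v=8: → [11,14); WM=−∞
i=2 t=7 v=9: → [7,10); WM=−∞
i=3 t=12 v=4: → [11,15); WM=11
i=4 t=13 v=2: → [11,16); WM=11
i=5 t=0 v=5: DROP (t<11-3); WM=11
i=6 t=13 v=9: → [11,16); WM=11
i=7 t=15 v=3: → [11,18); WM=14
i=8 t=15 v=8: → [11,18); WM=14
i=9 t=16 v=2: → [11,19); WM=14
i=10 t=14 v=8: → [11,19); WM=14
i=11 t=16 v=4: → [11,19); WM=15
i=12 t=18 v=8: → [11,21); WM=15
i=13 t=19 v=2: → [11,22); WM=15
i=14 t=19 v=4: → [11,22); WM=15
i=15 t=19 v=4: → [11,22); WM=18
i=16 t=19 v=7: → [11,22); WM=18
i=17 t=23 v=2: → [23,26); WM=18
i=18 t=14 v=1: DROP (t<18-3); WM=18
i=19 t=24 v=4: → [23,27); WM=23
i=20 t=19 v=4: DROP (t<23-3); WM=23
i=21 t=20 v=5: → [11,23); WM=23

[1,4)=8 [7,10)=9 [11,23)=9 [23,27)=4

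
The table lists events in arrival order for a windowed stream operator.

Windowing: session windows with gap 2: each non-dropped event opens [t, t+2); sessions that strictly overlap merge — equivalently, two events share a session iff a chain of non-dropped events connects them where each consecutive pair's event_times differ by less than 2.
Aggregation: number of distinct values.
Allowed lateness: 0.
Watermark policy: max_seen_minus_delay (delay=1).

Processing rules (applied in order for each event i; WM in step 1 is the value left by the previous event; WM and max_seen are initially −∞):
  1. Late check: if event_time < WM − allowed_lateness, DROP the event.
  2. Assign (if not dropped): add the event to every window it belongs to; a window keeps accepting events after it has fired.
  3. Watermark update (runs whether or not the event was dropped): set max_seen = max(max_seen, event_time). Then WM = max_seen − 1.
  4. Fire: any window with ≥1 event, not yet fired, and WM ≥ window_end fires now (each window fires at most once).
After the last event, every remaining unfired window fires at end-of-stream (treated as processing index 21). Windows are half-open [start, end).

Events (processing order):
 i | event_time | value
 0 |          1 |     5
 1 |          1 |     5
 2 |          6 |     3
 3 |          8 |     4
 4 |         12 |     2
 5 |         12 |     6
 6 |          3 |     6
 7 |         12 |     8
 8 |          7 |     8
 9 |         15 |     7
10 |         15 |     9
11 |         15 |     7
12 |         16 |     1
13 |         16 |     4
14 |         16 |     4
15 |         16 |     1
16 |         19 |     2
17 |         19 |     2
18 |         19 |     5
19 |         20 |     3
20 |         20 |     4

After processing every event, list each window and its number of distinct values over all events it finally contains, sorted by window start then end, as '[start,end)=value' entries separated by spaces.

i=0 t=1 v=5: → [1,3); WM=0
i=1 t=1 v=5: → [1,3); WM=0
i=2 t=6 v=3: → [6,8); WM=5
i=3 t=8 v=4: → [8,10); WM=7
i=4 t=12 v=2: → [12,14); WM=11
i=5 t=12 v=6: → [12,14); WM=11
i=6 t=3 v=6: DROP (t<11-0); WM=11
i=7 t=12 v=8: → [12,14); WM=11
i=8 t=7 v=8: DROP (t<11-0); WM=11
i=9 t=15 v=7: → [15,17); WM=14
i=10 t=15 v=9: → [15,17); WM=14
i=11 t=15 v=7: → [15,17); WM=14
i=12 t=16 v=1: → [15,18); WM=15
i=13 t=16 v=4: → [15,18); WM=15
i=14 t=16 v=4: → [15,18); WM=15
i=15 t=16 v=1: → [15,18); WM=15
i=16 t=19 v=2: → [19,21); WM=18
i=17 t=19 v=2: → [19,21); WM=18
i=18 t=19 v=5: → [19,21); WM=18
i=19 t=20 v=3: → [19,22); WM=19
i=20 t=20 v=4: → [19,22); WM=19

[1,3)=1 [6,8)=1 [8,10)=1 [12,14)=3 [15,18)=4 [19,22)=4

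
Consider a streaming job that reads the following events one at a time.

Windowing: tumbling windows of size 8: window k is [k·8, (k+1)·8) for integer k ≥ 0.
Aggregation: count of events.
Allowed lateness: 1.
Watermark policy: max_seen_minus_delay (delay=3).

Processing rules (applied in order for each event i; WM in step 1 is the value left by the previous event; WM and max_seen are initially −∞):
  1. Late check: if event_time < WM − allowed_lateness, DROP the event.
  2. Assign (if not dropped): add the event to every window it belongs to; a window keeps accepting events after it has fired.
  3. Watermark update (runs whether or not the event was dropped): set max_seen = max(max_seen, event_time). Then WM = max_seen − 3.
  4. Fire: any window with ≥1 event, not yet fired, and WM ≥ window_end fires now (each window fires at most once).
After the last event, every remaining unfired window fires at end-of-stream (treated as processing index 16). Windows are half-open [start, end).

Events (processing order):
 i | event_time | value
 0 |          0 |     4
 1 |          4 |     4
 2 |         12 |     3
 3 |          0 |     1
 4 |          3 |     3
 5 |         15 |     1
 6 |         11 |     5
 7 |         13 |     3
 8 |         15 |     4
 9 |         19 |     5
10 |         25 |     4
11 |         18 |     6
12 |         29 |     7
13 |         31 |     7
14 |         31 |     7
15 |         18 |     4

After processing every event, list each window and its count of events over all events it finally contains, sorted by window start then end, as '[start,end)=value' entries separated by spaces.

[0,8)=2 [8,16)=5 [16,24)=1 [24,32)=4

i=0 t=0 v=4: → [0,8); WM=-3
i=1 t=4 v=4: → [0,8); WM=1
i=2 t=12 v=3: → [8,16); WM=9; [0,8) fires=2
i=3 t=0 v=1: DROP (t<9-1); WM=9
i=4 t=3 v=3: DROP (t<9-1); WM=9
i=5 t=15 v=1: → [8,16); WM=12
i=6 t=11 v=5: → [8,16); WM=12
i=7 t=13 v=3: → [8,16); WM=12
i=8 t=15 v=4: → [8,16); WM=12
i=9 t=19 v=5: → [16,24); WM=16; [8,16) fires=5
i=10 t=25 v=4: → [24,32); WM=22
i=11 t=18 v=6: DROP (t<22-1); WM=22
i=12 t=29 v=7: → [24,32); WM=26; [16,24) fires=1
i=13 t=31 v=7: → [24,32); WM=28
i=14 t=31 v=7: → [24,32); WM=28
i=15 t=18 v=4: DROP (t<28-1); WM=28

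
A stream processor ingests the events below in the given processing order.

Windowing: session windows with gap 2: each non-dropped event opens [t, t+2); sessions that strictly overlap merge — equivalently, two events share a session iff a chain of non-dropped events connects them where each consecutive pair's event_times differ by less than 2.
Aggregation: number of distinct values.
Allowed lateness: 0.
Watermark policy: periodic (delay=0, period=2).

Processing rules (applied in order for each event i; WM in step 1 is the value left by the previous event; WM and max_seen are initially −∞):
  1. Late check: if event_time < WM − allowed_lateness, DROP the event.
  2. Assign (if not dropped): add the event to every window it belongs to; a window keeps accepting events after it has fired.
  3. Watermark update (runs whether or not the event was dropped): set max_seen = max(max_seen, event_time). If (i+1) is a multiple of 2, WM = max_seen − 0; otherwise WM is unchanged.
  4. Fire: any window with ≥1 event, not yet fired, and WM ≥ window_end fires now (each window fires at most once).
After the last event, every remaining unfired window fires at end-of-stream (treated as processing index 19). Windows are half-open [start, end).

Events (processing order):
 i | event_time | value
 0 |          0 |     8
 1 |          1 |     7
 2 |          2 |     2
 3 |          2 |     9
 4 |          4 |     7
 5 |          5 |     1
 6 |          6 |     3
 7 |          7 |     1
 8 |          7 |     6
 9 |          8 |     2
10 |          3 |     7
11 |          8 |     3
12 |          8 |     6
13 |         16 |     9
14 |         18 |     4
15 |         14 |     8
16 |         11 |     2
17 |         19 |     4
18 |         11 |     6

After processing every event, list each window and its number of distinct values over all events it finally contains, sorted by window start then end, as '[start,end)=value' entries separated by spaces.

i=0 t=0 v=8: → [0,2); WM=−∞
i=1 t=1 v=7: → [0,3); WM=1
i=2 t=2 v=2: → [0,4); WM=1
i=3 t=2 v=9: → [0,4); WM=2
i=4 t=4 v=7: → [4,6); WM=2
i=5 t=5 v=1: → [4,7); WM=5
i=6 t=6 v=3: → [4,8); WM=5
i=7 t=7 v=1: → [4,9); WM=7
i=8 t=7 v=6: → [4,9); WM=7
i=9 t=8 v=2: → [4,10); WM=8
i=10 t=3 v=7: DROP (t<8-0); WM=8
i=11 t=8 v=3: → [4,10); WM=8
i=12 t=8 v=6: → [4,10); WM=8
i=13 t=16 v=9: → [16,18); WM=16
i=14 t=18 v=4: → [18,20); WM=16
i=15 t=14 v=8: DROP (t<16-0); WM=18
i=16 t=11 v=2: DROP (t<18-0); WM=18
i=17 t=19 v=4: → [18,21); WM=19
i=18 t=11 v=6: DROP (t<19-0); WM=19

[0,4)=4 [4,10)=5 [16,18)=1 [18,21)=1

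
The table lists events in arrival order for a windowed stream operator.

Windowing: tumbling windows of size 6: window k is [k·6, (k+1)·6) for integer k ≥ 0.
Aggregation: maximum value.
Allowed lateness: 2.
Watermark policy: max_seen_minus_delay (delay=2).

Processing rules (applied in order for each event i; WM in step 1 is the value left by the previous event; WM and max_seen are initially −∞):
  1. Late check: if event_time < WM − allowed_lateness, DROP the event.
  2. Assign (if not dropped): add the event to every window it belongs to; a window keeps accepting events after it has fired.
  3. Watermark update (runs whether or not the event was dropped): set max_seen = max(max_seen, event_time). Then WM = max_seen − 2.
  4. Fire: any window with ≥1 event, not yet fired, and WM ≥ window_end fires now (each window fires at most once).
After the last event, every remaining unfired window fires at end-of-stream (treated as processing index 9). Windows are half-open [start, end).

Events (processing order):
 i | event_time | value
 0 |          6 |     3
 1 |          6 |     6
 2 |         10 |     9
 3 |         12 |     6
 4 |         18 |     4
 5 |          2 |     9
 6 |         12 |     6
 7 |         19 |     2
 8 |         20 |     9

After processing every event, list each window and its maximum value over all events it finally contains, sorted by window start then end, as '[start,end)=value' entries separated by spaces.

i=0 t=6 v=3: → [6,12); WM=4
i=1 t=6 v=6: → [6,12); WM=4
i=2 t=10 v=9: → [6,12); WM=8
i=3 t=12 v=6: → [12,18); WM=10
i=4 t=18 v=4: → [18,24); WM=16; [6,12) fires=9
i=5 t=2 v=9: DROP (t<16-2); WM=16
i=6 t=12 v=6: DROP (t<16-2); WM=16
i=7 t=19 v=2: → [18,24); WM=17
i=8 t=20 v=9: → [18,24); WM=18; [12,18) fires=6

[6,12)=9 [12,18)=6 [18,24)=9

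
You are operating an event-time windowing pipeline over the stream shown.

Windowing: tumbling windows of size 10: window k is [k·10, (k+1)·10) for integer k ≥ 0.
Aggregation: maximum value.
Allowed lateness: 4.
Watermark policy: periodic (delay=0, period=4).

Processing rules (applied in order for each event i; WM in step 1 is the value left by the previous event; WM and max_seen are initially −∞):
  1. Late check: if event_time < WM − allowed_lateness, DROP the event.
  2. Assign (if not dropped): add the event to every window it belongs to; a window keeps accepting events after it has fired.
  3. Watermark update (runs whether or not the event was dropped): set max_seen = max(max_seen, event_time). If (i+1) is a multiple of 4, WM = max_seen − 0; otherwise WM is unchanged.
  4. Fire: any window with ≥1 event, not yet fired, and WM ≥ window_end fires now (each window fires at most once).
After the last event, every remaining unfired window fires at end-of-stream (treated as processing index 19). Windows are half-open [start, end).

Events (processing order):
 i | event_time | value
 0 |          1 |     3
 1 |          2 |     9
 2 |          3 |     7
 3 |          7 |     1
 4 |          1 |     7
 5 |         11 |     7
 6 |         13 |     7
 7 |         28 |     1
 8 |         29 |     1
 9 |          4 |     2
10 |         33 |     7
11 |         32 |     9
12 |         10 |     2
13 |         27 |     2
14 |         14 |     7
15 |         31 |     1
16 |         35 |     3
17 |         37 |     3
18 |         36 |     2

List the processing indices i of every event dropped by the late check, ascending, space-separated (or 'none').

4 9 12 13 14

i=0 t=1 v=3: → [0,10); WM=−∞
i=1 t=2 v=9: → [0,10); WM=−∞
i=2 t=3 v=7: → [0,10); WM=−∞
i=3 t=7 v=1: → [0,10); WM=7
i=4 t=1 v=7: DROP (t<7-4); WM=7
i=5 t=11 v=7: → [10,20); WM=7
i=6 t=13 v=7: → [10,20); WM=7
i=7 t=28 v=1: → [20,30); WM=28; [0,10) fires=9 [10,20) fires=7
i=8 t=29 v=1: → [20,30); WM=28
i=9 t=4 v=2: DROP (t<28-4); WM=28
i=10 t=33 v=7: → [30,40); WM=28
i=11 t=32 v=9: → [30,40); WM=33; [20,30) fires=1
i=12 t=10 v=2: DROP (t<33-4); WM=33
i=13 t=27 v=2: DROP (t<33-4); WM=33
i=14 t=14 v=7: DROP (t<33-4); WM=33
i=15 t=31 v=1: → [30,40); WM=33
i=16 t=35 v=3: → [30,40); WM=33
i=17 t=37 v=3: → [30,40); WM=33
i=18 t=36 v=2: → [30,40); WM=33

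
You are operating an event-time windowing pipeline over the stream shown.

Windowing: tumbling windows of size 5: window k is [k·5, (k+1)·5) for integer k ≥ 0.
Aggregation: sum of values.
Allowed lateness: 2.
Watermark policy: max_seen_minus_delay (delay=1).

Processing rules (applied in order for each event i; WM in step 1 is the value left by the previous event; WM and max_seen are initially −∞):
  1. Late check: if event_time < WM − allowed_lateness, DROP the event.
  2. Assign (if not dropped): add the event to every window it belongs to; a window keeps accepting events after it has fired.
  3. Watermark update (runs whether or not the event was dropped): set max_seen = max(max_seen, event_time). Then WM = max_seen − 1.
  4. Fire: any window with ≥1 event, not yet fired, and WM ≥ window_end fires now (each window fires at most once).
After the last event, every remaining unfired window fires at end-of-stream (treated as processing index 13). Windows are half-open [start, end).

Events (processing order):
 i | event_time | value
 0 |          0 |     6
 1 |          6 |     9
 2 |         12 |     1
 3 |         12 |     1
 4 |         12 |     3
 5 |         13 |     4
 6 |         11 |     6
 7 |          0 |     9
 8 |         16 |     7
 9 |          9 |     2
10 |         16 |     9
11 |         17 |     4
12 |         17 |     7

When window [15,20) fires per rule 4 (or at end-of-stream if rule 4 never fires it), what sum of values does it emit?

i=0 t=0 v=6: → [0,5); WM=-1
i=1 t=6 v=9: → [5,10); WM=5; [0,5) fires=6
i=2 t=12 v=1: → [10,15); WM=11; [5,10) fires=9
i=3 t=12 v=1: → [10,15); WM=11
i=4 t=12 v=3: → [10,15); WM=11
i=5 t=13 v=4: → [10,15); WM=12
i=6 t=11 v=6: → [10,15); WM=12
i=7 t=0 v=9: DROP (t<12-2); WM=12
i=8 t=16 v=7: → [15,20); WM=15; [10,15) fires=15
i=9 t=9 v=2: DROP (t<15-2); WM=15
i=10 t=16 v=9: → [15,20); WM=15
i=11 t=17 v=4: → [15,20); WM=16
i=12 t=17 v=7: → [15,20); WM=16

27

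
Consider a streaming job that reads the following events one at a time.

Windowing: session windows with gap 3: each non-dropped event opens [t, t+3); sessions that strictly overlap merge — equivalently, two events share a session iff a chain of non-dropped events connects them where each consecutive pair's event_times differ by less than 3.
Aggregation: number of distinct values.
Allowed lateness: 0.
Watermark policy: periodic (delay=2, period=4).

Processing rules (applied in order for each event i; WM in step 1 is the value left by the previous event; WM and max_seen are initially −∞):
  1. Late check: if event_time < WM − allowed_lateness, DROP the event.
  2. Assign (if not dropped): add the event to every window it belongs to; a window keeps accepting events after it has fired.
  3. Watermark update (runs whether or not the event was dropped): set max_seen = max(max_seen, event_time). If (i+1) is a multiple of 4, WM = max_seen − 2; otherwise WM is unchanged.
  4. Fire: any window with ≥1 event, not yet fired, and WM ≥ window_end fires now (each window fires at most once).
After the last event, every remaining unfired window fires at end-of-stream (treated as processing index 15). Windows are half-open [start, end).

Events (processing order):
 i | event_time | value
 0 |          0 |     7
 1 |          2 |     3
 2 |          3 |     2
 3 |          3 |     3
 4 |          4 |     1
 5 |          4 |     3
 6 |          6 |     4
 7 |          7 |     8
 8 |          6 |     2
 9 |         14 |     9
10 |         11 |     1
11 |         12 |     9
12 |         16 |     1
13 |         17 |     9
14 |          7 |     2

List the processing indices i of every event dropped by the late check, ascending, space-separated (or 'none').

14

i=0 t=0 v=7: → [0,3); WM=−∞
i=1 t=2 v=3: → [0,5); WM=−∞
i=2 t=3 v=2: → [0,6); WM=−∞
i=3 t=3 v=3: → [0,6); WM=1
i=4 t=4 v=1: → [0,7); WM=1
i=5 t=4 v=3: → [0,7); WM=1
i=6 t=6 v=4: → [0,9); WM=1
i=7 t=7 v=8: → [0,10); WM=5
i=8 t=6 v=2: → [0,10); WM=5
i=9 t=14 v=9: → [14,17); WM=5
i=10 t=11 v=1: → [11,14); WM=5
i=11 t=12 v=9: → [11,17); WM=12
i=12 t=16 v=1: → [11,19); WM=12
i=13 t=17 v=9: → [11,20); WM=12
i=14 t=7 v=2: DROP (t<12-0); WM=12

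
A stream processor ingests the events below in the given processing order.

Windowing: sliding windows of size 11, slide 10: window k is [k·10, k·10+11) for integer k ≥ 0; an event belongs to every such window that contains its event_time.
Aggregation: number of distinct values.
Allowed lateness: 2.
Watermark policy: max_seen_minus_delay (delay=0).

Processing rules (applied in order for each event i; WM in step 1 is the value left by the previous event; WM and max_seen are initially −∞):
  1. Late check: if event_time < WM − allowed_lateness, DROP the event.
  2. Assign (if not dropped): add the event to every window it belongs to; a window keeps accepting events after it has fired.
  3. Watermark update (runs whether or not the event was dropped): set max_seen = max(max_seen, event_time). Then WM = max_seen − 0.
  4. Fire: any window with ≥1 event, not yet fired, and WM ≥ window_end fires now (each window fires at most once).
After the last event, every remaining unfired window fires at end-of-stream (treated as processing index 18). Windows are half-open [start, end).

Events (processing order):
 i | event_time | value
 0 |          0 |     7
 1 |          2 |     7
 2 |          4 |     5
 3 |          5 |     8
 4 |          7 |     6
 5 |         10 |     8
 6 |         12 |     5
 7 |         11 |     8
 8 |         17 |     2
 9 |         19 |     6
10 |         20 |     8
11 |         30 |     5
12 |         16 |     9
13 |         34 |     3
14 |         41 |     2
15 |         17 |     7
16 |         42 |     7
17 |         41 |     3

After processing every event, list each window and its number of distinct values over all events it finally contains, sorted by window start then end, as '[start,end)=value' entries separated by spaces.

i=0 t=0 v=7: → [0,11); WM=0
i=1 t=2 v=7: → [0,11); WM=2
i=2 t=4 v=5: → [0,11); WM=4
i=3 t=5 v=8: → [0,11); WM=5
i=4 t=7 v=6: → [0,11); WM=7
i=5 t=10 v=8: → [10,21),[0,11); WM=10
i=6 t=12 v=5: → [10,21); WM=12; [0,11) fires=4
i=7 t=11 v=8: → [10,21); WM=12
i=8 t=17 v=2: → [10,21); WM=17
i=9 t=19 v=6: → [10,21); WM=19
i=10 t=20 v=8: → [20,31),[10,21); WM=20
i=11 t=30 v=5: → [30,41),[20,31); WM=30; [10,21) fires=4
i=12 t=16 v=9: DROP (t<30-2); WM=30
i=13 t=34 v=3: → [30,41); WM=34; [20,31) fires=2
i=14 t=41 v=2: → [40,51); WM=41; [30,41) fires=2
i=15 t=17 v=7: DROP (t<41-2); WM=41
i=16 t=42 v=7: → [40,51); WM=42
i=17 t=41 v=3: → [40,51); WM=42

[0,11)=4 [10,21)=4 [20,31)=2 [30,41)=2 [40,51)=3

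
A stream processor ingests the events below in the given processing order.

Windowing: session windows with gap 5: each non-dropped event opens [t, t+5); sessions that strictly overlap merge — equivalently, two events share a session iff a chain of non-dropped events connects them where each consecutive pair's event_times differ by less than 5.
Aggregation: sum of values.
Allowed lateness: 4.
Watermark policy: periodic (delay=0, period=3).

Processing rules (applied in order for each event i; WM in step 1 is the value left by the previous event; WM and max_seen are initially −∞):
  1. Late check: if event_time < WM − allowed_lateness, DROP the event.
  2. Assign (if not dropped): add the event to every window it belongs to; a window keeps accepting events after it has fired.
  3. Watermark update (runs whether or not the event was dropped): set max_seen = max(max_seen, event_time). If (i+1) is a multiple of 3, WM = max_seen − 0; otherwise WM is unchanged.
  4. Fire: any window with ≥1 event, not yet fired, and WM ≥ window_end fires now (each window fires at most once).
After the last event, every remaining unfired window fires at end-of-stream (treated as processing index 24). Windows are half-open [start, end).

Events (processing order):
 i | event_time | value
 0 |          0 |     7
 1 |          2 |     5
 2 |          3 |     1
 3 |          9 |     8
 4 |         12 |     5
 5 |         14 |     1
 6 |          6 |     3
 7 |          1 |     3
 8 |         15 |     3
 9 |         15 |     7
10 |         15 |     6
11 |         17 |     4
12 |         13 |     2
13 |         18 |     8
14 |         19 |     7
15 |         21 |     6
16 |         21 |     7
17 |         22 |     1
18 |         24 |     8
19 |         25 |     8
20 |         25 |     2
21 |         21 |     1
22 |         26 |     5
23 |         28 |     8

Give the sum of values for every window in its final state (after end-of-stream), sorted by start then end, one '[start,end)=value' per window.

i=0 t=0 v=7: → [0,5); WM=−∞
i=1 t=2 v=5: → [0,7); WM=−∞
i=2 t=3 v=1: → [0,8); WM=3
i=3 t=9 v=8: → [9,14); WM=3
i=4 t=12 v=5: → [9,17); WM=3
i=5 t=14 v=1: → [9,19); WM=14
i=6 t=6 v=3: DROP (t<14-4); WM=14
i=7 t=1 v=3: DROP (t<14-4); WM=14
i=8 t=15 v=3: → [9,20); WM=15
i=9 t=15 v=7: → [9,20); WM=15
i=10 t=15 v=6: → [9,20); WM=15
i=11 t=17 v=4: → [9,22); WM=17
i=12 t=13 v=2: → [9,22); WM=17
i=13 t=18 v=8: → [9,23); WM=17
i=14 t=19 v=7: → [9,24); WM=19
i=15 t=21 v=6: → [9,26); WM=19
i=16 t=21 v=7: → [9,26); WM=19
i=17 t=22 v=1: → [9,27); WM=22
i=18 t=24 v=8: → [9,29); WM=22
i=19 t=25 v=8: → [9,30); WM=22
i=20 t=25 v=2: → [9,30); WM=25
i=21 t=21 v=1: → [9,30); WM=25
i=22 t=26 v=5: → [9,31); WM=25
i=23 t=28 v=8: → [9,33); WM=28

[0,8)=13 [9,33)=97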